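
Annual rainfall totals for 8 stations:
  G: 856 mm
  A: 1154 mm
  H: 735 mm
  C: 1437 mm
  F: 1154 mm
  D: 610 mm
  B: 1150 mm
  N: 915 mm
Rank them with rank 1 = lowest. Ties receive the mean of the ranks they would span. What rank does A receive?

6.5

Sorted (ascending): 610, 735, 856, 915, 1150, 1154, 1154, 1437
The 2 values of 1154 occupy positions 6–7 → average rank (6+7)/2 = 6.5.
A has value 1154 mm → rank 6.5.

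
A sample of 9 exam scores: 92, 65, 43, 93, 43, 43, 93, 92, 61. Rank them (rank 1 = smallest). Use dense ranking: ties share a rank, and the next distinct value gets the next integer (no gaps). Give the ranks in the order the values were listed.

Sorted (ascending): 43, 43, 43, 61, 65, 92, 92, 93, 93
The 3 values of 43 share dense rank 1.
The 2 values of 92 share dense rank 4.
The 2 values of 93 share dense rank 5.
Remaining distinct values take the next consecutive integers.

4, 3, 1, 5, 1, 1, 5, 4, 2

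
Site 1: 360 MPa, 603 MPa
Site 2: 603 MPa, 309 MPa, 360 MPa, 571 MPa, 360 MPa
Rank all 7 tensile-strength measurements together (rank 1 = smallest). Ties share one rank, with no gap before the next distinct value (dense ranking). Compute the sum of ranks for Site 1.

Sorted (ascending): 309, 360, 360, 360, 571, 603, 603
The 3 values of 360 share dense rank 2.
The 2 values of 603 share dense rank 4.
Remaining distinct values take the next consecutive integers.
Site 1 values → pooled ranks: 360→2, 603→4
Rank sum = 2 + 4 = 6

6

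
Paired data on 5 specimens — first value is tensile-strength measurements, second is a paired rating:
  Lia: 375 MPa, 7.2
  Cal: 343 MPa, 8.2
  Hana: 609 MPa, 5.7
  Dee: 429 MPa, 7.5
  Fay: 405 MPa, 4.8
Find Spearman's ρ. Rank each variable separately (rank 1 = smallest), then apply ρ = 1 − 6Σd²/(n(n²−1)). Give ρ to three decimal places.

Ranks of variable 1: 2, 1, 5, 4, 3
Ranks of variable 2: 3, 5, 2, 4, 1
d = r₁ − r₂: -1, -4, 3, 0, 2
d²: 1, 16, 9, 0, 4; Σd² = 30
ρ = 1 − 6·30/(5·24) = 1 − 180/120 = -0.500

-0.500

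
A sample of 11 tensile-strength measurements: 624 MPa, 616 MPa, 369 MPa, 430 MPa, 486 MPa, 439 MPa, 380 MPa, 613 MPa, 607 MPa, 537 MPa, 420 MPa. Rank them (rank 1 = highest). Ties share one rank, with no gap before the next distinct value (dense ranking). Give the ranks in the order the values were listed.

Sorted (descending): 624, 616, 613, 607, 537, 486, 439, 430, 420, 380, 369
No ties — each value takes its position as its rank.

1, 2, 11, 8, 6, 7, 10, 3, 4, 5, 9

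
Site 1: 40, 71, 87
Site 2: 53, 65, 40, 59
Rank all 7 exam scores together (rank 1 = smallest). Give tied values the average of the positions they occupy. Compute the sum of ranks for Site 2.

Sorted (ascending): 40, 40, 53, 59, 65, 71, 87
The 2 values of 40 occupy positions 1–2 → average rank (1+2)/2 = 1.5.
Site 2 values → pooled ranks: 53→3, 65→5, 40→1.5, 59→4
Rank sum = 3 + 5 + 1.5 + 4 = 13.5

13.5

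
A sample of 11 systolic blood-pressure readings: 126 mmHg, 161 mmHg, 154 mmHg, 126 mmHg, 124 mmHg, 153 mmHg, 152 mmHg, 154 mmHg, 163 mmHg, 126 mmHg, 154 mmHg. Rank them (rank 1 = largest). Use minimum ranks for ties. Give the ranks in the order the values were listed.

8, 2, 3, 8, 11, 6, 7, 3, 1, 8, 3

Sorted (descending): 163, 161, 154, 154, 154, 153, 152, 126, 126, 126, 124
The 3 values of 154 occupy positions 3–5 → each gets rank 3.
The 3 values of 126 occupy positions 8–10 → each gets rank 8.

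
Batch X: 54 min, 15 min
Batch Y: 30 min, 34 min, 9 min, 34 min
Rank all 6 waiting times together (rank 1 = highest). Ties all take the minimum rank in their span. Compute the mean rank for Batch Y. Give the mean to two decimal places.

3.50

Sorted (descending): 54, 34, 34, 30, 15, 9
The 2 values of 34 occupy positions 2–3 → each gets rank 2.
Batch Y values → pooled ranks: 30→4, 34→2, 9→6, 34→2
Mean rank = (4 + 2 + 6 + 2) / 4 = 3.50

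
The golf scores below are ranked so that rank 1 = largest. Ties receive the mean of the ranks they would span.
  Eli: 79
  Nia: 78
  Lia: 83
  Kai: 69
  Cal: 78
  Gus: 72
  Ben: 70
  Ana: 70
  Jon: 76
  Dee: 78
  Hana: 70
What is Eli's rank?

Sorted (descending): 83, 79, 78, 78, 78, 76, 72, 70, 70, 70, 69
The 3 values of 78 occupy positions 3–5 → average rank 4.
The 3 values of 70 occupy positions 8–10 → average rank 9.
Eli has value 79 → rank 2.

2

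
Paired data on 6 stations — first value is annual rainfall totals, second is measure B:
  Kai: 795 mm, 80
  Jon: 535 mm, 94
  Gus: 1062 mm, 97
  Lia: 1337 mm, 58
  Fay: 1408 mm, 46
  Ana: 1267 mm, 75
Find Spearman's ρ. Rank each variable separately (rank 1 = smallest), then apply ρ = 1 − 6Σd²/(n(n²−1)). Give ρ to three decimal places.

-0.829

Ranks of variable 1: 2, 1, 3, 5, 6, 4
Ranks of variable 2: 4, 5, 6, 2, 1, 3
d = r₁ − r₂: -2, -4, -3, 3, 5, 1
d²: 4, 16, 9, 9, 25, 1; Σd² = 64
ρ = 1 − 6·64/(6·35) = 1 − 384/210 = -0.829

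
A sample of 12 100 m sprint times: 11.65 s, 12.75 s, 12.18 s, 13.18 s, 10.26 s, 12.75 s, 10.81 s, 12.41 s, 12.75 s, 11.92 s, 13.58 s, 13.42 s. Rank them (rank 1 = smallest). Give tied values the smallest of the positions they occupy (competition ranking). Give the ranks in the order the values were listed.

Sorted (ascending): 10.26, 10.81, 11.65, 11.92, 12.18, 12.41, 12.75, 12.75, 12.75, 13.18, 13.42, 13.58
The 3 values of 12.75 occupy positions 7–9 → each gets rank 7.

3, 7, 5, 10, 1, 7, 2, 6, 7, 4, 12, 11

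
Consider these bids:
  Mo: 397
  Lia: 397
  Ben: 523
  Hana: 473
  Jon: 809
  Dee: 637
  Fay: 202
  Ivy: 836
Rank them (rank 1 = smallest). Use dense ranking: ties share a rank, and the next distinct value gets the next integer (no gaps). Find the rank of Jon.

6

Sorted (ascending): 202, 397, 397, 473, 523, 637, 809, 836
The 2 values of 397 share dense rank 2.
Remaining distinct values take the next consecutive integers.
Jon has value 809 → rank 6.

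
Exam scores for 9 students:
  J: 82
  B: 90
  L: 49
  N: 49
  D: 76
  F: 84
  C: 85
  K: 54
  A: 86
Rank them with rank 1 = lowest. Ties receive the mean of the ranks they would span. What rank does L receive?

Sorted (ascending): 49, 49, 54, 76, 82, 84, 85, 86, 90
The 2 values of 49 occupy positions 1–2 → average rank (1+2)/2 = 1.5.
L has value 49 → rank 1.5.

1.5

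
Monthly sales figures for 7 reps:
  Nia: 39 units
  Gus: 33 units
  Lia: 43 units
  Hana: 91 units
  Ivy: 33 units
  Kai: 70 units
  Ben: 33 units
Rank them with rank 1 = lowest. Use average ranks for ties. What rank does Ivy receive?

2

Sorted (ascending): 33, 33, 33, 39, 43, 70, 91
The 3 values of 33 occupy positions 1–3 → average rank 2.
Ivy has value 33 units → rank 2.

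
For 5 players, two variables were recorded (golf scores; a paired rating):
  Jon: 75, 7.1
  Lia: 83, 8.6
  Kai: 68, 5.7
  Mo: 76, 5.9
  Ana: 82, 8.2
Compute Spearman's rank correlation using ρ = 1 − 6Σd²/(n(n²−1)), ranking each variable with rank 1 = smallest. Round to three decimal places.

Ranks of variable 1: 2, 5, 1, 3, 4
Ranks of variable 2: 3, 5, 1, 2, 4
d = r₁ − r₂: -1, 0, 0, 1, 0
d²: 1, 0, 0, 1, 0; Σd² = 2
ρ = 1 − 6·2/(5·24) = 1 − 12/120 = 0.900

0.900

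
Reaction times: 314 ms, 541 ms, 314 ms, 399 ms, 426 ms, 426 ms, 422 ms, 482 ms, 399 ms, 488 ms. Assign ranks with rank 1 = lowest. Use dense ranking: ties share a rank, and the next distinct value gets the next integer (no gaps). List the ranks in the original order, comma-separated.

1, 7, 1, 2, 4, 4, 3, 5, 2, 6

Sorted (ascending): 314, 314, 399, 399, 422, 426, 426, 482, 488, 541
The 2 values of 314 share dense rank 1.
The 2 values of 399 share dense rank 2.
The 2 values of 426 share dense rank 4.
Remaining distinct values take the next consecutive integers.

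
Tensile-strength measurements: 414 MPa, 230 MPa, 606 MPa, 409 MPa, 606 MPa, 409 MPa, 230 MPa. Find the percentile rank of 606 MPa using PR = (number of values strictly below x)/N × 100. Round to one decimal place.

N = 7.
Strictly below 606: 5. Equal to 606: 2.
PR = 5/7 × 100 = 71.4

71.4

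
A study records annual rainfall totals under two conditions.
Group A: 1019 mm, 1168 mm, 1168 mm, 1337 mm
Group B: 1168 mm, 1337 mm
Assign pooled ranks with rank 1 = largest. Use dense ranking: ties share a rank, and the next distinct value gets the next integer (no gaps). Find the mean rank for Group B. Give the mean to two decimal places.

Sorted (descending): 1337, 1337, 1168, 1168, 1168, 1019
The 2 values of 1337 share dense rank 1.
The 3 values of 1168 share dense rank 2.
Remaining distinct values take the next consecutive integers.
Group B values → pooled ranks: 1168→2, 1337→1
Mean rank = (2 + 1) / 2 = 1.50

1.50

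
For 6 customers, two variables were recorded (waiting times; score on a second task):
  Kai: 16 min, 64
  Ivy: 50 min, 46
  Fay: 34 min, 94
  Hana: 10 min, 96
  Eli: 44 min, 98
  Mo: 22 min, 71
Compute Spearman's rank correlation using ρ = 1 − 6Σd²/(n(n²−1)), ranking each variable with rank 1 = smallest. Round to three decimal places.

-0.200

Ranks of variable 1: 2, 6, 4, 1, 5, 3
Ranks of variable 2: 2, 1, 4, 5, 6, 3
d = r₁ − r₂: 0, 5, 0, -4, -1, 0
d²: 0, 25, 0, 16, 1, 0; Σd² = 42
ρ = 1 − 6·42/(6·35) = 1 − 252/210 = -0.200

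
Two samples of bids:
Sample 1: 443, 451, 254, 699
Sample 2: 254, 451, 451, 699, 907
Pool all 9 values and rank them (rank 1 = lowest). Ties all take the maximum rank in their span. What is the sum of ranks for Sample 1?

Sorted (ascending): 254, 254, 443, 451, 451, 451, 699, 699, 907
The 2 values of 254 occupy positions 1–2 → each gets rank 2.
The 3 values of 451 occupy positions 4–6 → each gets rank 6.
The 2 values of 699 occupy positions 7–8 → each gets rank 8.
Sample 1 values → pooled ranks: 443→3, 451→6, 254→2, 699→8
Rank sum = 3 + 6 + 2 + 8 = 19

19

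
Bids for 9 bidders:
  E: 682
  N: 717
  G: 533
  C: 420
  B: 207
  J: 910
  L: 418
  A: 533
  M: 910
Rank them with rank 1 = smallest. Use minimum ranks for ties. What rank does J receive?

Sorted (ascending): 207, 418, 420, 533, 533, 682, 717, 910, 910
The 2 values of 533 occupy positions 4–5 → each gets rank 4.
The 2 values of 910 occupy positions 8–9 → each gets rank 8.
J has value 910 → rank 8.

8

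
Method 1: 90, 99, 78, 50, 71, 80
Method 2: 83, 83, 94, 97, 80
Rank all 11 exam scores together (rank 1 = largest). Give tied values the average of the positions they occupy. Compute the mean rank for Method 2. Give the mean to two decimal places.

Sorted (descending): 99, 97, 94, 90, 83, 83, 80, 80, 78, 71, 50
The 2 values of 83 occupy positions 5–6 → average rank (5+6)/2 = 5.5.
The 2 values of 80 occupy positions 7–8 → average rank (7+8)/2 = 7.5.
Method 2 values → pooled ranks: 83→5.5, 83→5.5, 94→3, 97→2, 80→7.5
Mean rank = (5.5 + 5.5 + 3 + 2 + 7.5) / 5 = 4.70

4.70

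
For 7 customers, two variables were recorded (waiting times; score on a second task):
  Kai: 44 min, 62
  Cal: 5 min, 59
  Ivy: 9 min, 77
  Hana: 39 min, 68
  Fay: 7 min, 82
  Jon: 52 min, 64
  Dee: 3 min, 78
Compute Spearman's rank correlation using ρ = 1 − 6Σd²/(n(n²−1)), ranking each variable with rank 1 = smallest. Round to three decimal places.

-0.357

Ranks of variable 1: 6, 2, 4, 5, 3, 7, 1
Ranks of variable 2: 2, 1, 5, 4, 7, 3, 6
d = r₁ − r₂: 4, 1, -1, 1, -4, 4, -5
d²: 16, 1, 1, 1, 16, 16, 25; Σd² = 76
ρ = 1 − 6·76/(7·48) = 1 − 456/336 = -0.357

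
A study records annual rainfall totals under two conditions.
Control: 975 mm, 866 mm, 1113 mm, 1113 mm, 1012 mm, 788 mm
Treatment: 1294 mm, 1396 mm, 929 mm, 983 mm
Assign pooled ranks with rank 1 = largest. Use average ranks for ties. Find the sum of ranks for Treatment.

Sorted (descending): 1396, 1294, 1113, 1113, 1012, 983, 975, 929, 866, 788
The 2 values of 1113 occupy positions 3–4 → average rank (3+4)/2 = 3.5.
Treatment values → pooled ranks: 1294→2, 1396→1, 929→8, 983→6
Rank sum = 2 + 1 + 8 + 6 = 17

17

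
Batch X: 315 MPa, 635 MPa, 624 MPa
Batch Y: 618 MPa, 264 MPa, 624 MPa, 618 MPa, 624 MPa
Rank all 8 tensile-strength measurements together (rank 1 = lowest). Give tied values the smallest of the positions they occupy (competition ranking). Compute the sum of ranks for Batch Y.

Sorted (ascending): 264, 315, 618, 618, 624, 624, 624, 635
The 2 values of 618 occupy positions 3–4 → each gets rank 3.
The 3 values of 624 occupy positions 5–7 → each gets rank 5.
Batch Y values → pooled ranks: 618→3, 264→1, 624→5, 618→3, 624→5
Rank sum = 3 + 1 + 5 + 3 + 5 = 17

17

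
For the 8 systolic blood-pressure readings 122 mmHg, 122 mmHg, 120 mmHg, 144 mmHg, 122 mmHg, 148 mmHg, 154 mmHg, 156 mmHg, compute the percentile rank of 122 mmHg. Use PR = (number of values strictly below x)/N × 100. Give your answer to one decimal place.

12.5

N = 8.
Strictly below 122: 1. Equal to 122: 3.
PR = 1/8 × 100 = 12.5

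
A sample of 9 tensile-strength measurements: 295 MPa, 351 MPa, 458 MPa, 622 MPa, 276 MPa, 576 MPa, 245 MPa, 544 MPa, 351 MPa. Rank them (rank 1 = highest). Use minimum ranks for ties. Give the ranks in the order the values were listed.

7, 5, 4, 1, 8, 2, 9, 3, 5

Sorted (descending): 622, 576, 544, 458, 351, 351, 295, 276, 245
The 2 values of 351 occupy positions 5–6 → each gets rank 5.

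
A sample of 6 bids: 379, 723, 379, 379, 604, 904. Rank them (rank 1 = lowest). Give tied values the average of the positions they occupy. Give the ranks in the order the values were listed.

Sorted (ascending): 379, 379, 379, 604, 723, 904
The 3 values of 379 occupy positions 1–3 → average rank 2.

2, 5, 2, 2, 4, 6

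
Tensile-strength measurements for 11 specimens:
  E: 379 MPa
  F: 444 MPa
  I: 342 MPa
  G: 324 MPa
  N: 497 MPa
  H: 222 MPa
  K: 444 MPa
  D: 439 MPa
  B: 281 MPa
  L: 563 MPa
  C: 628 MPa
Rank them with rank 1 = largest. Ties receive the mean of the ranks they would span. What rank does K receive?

4.5

Sorted (descending): 628, 563, 497, 444, 444, 439, 379, 342, 324, 281, 222
The 2 values of 444 occupy positions 4–5 → average rank (4+5)/2 = 4.5.
K has value 444 MPa → rank 4.5.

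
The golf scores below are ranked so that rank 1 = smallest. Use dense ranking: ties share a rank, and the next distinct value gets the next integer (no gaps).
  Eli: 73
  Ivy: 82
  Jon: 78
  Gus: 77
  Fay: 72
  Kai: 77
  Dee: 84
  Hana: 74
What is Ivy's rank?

Sorted (ascending): 72, 73, 74, 77, 77, 78, 82, 84
The 2 values of 77 share dense rank 4.
Remaining distinct values take the next consecutive integers.
Ivy has value 82 → rank 6.

6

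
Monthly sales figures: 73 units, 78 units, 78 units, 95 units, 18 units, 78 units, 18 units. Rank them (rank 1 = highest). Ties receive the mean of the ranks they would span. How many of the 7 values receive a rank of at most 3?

Sorted (descending): 95, 78, 78, 78, 73, 18, 18
The 3 values of 78 occupy positions 2–4 → average rank 3.
The 2 values of 18 occupy positions 6–7 → average rank (6+7)/2 = 6.5.
Ranks ≤ 3: {1, 3, 3, 3} → 4 values.

4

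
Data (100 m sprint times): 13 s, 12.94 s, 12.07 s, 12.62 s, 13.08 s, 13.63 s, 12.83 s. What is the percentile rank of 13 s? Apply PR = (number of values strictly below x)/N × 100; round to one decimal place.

57.1

N = 7.
Strictly below 13: 4. Equal to 13: 1.
PR = 4/7 × 100 = 57.1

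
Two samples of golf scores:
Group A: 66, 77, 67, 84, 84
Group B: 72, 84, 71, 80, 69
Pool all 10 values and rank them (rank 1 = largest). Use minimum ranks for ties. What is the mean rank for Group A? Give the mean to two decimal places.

5.20

Sorted (descending): 84, 84, 84, 80, 77, 72, 71, 69, 67, 66
The 3 values of 84 occupy positions 1–3 → each gets rank 1.
Group A values → pooled ranks: 66→10, 77→5, 67→9, 84→1, 84→1
Mean rank = (10 + 5 + 9 + 1 + 1) / 5 = 5.20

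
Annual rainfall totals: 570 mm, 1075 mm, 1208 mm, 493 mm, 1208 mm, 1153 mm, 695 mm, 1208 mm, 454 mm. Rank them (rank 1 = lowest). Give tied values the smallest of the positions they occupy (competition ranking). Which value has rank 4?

695

Sorted (ascending): 454, 493, 570, 695, 1075, 1153, 1208, 1208, 1208
The 3 values of 1208 occupy positions 7–9 → each gets rank 7.
Rank 4 → value 695.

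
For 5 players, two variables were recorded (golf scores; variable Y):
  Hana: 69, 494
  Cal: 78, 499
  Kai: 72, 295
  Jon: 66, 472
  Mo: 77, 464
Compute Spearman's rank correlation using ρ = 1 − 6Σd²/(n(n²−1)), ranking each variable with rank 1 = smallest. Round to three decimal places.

0.200

Ranks of variable 1: 2, 5, 3, 1, 4
Ranks of variable 2: 4, 5, 1, 3, 2
d = r₁ − r₂: -2, 0, 2, -2, 2
d²: 4, 0, 4, 4, 4; Σd² = 16
ρ = 1 − 6·16/(5·24) = 1 − 96/120 = 0.200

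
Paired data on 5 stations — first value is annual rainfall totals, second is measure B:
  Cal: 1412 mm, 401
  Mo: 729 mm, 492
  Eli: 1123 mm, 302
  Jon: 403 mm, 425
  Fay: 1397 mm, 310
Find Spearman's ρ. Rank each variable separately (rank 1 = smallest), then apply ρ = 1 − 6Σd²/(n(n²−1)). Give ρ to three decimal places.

-0.500

Ranks of variable 1: 5, 2, 3, 1, 4
Ranks of variable 2: 3, 5, 1, 4, 2
d = r₁ − r₂: 2, -3, 2, -3, 2
d²: 4, 9, 4, 9, 4; Σd² = 30
ρ = 1 − 6·30/(5·24) = 1 − 180/120 = -0.500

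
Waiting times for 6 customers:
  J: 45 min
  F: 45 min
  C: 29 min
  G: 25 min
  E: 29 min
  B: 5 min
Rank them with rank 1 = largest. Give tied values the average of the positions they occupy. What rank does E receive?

3.5

Sorted (descending): 45, 45, 29, 29, 25, 5
The 2 values of 45 occupy positions 1–2 → average rank (1+2)/2 = 1.5.
The 2 values of 29 occupy positions 3–4 → average rank (3+4)/2 = 3.5.
E has value 29 min → rank 3.5.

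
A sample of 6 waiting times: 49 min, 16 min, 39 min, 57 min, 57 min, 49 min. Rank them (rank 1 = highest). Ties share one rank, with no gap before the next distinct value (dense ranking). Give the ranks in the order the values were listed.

2, 4, 3, 1, 1, 2

Sorted (descending): 57, 57, 49, 49, 39, 16
The 2 values of 57 share dense rank 1.
The 2 values of 49 share dense rank 2.
Remaining distinct values take the next consecutive integers.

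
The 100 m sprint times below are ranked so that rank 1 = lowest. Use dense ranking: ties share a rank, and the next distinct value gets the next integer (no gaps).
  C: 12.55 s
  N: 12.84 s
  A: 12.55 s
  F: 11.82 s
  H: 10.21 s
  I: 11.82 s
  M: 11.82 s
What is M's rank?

Sorted (ascending): 10.21, 11.82, 11.82, 11.82, 12.55, 12.55, 12.84
The 3 values of 11.82 share dense rank 2.
The 2 values of 12.55 share dense rank 3.
Remaining distinct values take the next consecutive integers.
M has value 11.82 s → rank 2.

2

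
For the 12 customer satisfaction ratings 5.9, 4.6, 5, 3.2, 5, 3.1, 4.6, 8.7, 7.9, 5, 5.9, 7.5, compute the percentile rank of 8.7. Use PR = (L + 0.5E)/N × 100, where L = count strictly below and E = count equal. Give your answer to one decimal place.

95.8

N = 12.
Strictly below 8.7: 11. Equal to 8.7: 1.
PR = (11 + 0.5·1)/12 × 100 = 95.8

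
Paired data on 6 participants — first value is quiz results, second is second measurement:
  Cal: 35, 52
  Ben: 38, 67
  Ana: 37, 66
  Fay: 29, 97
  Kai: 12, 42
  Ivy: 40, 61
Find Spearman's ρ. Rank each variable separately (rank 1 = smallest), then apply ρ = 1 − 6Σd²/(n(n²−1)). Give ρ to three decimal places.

0.257

Ranks of variable 1: 3, 5, 4, 2, 1, 6
Ranks of variable 2: 2, 5, 4, 6, 1, 3
d = r₁ − r₂: 1, 0, 0, -4, 0, 3
d²: 1, 0, 0, 16, 0, 9; Σd² = 26
ρ = 1 − 6·26/(6·35) = 1 − 156/210 = 0.257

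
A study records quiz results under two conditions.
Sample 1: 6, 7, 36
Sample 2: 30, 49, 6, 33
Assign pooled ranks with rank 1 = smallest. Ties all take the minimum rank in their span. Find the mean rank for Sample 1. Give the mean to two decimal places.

Sorted (ascending): 6, 6, 7, 30, 33, 36, 49
The 2 values of 6 occupy positions 1–2 → each gets rank 1.
Sample 1 values → pooled ranks: 6→1, 7→3, 36→6
Mean rank = (1 + 3 + 6) / 3 = 3.33

3.33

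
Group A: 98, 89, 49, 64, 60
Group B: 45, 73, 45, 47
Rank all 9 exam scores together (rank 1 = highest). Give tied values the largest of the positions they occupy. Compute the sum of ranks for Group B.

28

Sorted (descending): 98, 89, 73, 64, 60, 49, 47, 45, 45
The 2 values of 45 occupy positions 8–9 → each gets rank 9.
Group B values → pooled ranks: 45→9, 73→3, 45→9, 47→7
Rank sum = 9 + 3 + 9 + 7 = 28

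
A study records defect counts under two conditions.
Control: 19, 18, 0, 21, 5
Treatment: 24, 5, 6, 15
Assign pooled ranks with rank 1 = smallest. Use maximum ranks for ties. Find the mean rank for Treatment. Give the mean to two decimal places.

Sorted (ascending): 0, 5, 5, 6, 15, 18, 19, 21, 24
The 2 values of 5 occupy positions 2–3 → each gets rank 3.
Treatment values → pooled ranks: 24→9, 5→3, 6→4, 15→5
Mean rank = (9 + 3 + 4 + 5) / 4 = 5.25

5.25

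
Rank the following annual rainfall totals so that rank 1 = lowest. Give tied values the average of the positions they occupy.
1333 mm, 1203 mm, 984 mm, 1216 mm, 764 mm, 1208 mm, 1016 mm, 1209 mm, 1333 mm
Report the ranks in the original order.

Sorted (ascending): 764, 984, 1016, 1203, 1208, 1209, 1216, 1333, 1333
The 2 values of 1333 occupy positions 8–9 → average rank (8+9)/2 = 8.5.

8.5, 4, 2, 7, 1, 5, 3, 6, 8.5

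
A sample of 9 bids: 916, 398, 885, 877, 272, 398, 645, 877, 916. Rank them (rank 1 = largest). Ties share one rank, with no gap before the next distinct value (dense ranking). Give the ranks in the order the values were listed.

Sorted (descending): 916, 916, 885, 877, 877, 645, 398, 398, 272
The 2 values of 916 share dense rank 1.
The 2 values of 877 share dense rank 3.
The 2 values of 398 share dense rank 5.
Remaining distinct values take the next consecutive integers.

1, 5, 2, 3, 6, 5, 4, 3, 1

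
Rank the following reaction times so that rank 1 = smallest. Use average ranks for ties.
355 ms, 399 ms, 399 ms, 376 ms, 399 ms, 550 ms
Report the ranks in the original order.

1, 4, 4, 2, 4, 6

Sorted (ascending): 355, 376, 399, 399, 399, 550
The 3 values of 399 occupy positions 3–5 → average rank 4.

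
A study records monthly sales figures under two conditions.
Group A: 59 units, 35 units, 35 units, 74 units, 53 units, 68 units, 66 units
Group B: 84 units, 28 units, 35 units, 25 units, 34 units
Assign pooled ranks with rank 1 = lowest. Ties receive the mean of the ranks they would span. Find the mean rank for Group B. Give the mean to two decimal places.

Sorted (ascending): 25, 28, 34, 35, 35, 35, 53, 59, 66, 68, 74, 84
The 3 values of 35 occupy positions 4–6 → average rank 5.
Group B values → pooled ranks: 84→12, 28→2, 35→5, 25→1, 34→3
Mean rank = (12 + 2 + 5 + 1 + 3) / 5 = 4.60

4.60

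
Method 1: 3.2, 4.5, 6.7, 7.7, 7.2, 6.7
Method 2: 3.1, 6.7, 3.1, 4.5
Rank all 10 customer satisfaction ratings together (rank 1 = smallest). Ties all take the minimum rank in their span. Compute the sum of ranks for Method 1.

38

Sorted (ascending): 3.1, 3.1, 3.2, 4.5, 4.5, 6.7, 6.7, 6.7, 7.2, 7.7
The 2 values of 3.1 occupy positions 1–2 → each gets rank 1.
The 2 values of 4.5 occupy positions 4–5 → each gets rank 4.
The 3 values of 6.7 occupy positions 6–8 → each gets rank 6.
Method 1 values → pooled ranks: 3.2→3, 4.5→4, 6.7→6, 7.7→10, 7.2→9, 6.7→6
Rank sum = 3 + 4 + 6 + 10 + 9 + 6 = 38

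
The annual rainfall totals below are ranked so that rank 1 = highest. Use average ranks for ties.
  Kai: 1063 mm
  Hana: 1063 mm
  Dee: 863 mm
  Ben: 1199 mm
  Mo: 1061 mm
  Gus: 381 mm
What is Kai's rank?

2.5

Sorted (descending): 1199, 1063, 1063, 1061, 863, 381
The 2 values of 1063 occupy positions 2–3 → average rank (2+3)/2 = 2.5.
Kai has value 1063 mm → rank 2.5.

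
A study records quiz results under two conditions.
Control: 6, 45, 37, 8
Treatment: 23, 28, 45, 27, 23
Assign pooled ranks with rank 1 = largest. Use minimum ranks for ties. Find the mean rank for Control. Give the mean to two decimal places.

5.25

Sorted (descending): 45, 45, 37, 28, 27, 23, 23, 8, 6
The 2 values of 45 occupy positions 1–2 → each gets rank 1.
The 2 values of 23 occupy positions 6–7 → each gets rank 6.
Control values → pooled ranks: 6→9, 45→1, 37→3, 8→8
Mean rank = (9 + 1 + 3 + 8) / 4 = 5.25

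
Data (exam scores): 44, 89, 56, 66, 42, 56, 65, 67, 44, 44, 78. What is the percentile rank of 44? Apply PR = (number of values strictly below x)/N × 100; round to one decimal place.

N = 11.
Strictly below 44: 1. Equal to 44: 3.
PR = 1/11 × 100 = 9.1

9.1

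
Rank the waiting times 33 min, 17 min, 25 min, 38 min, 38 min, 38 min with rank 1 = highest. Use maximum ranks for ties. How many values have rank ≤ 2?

0

Sorted (descending): 38, 38, 38, 33, 25, 17
The 3 values of 38 occupy positions 1–3 → each gets rank 3.
Ranks ≤ 2: {} → 0 values.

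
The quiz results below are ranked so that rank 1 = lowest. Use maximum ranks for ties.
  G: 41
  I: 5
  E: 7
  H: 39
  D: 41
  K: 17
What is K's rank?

Sorted (ascending): 5, 7, 17, 39, 41, 41
The 2 values of 41 occupy positions 5–6 → each gets rank 6.
K has value 17 → rank 3.

3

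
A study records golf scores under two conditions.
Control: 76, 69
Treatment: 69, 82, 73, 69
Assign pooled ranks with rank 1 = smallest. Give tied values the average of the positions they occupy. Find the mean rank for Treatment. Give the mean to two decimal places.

3.50

Sorted (ascending): 69, 69, 69, 73, 76, 82
The 3 values of 69 occupy positions 1–3 → average rank 2.
Treatment values → pooled ranks: 69→2, 82→6, 73→4, 69→2
Mean rank = (2 + 6 + 4 + 2) / 4 = 3.50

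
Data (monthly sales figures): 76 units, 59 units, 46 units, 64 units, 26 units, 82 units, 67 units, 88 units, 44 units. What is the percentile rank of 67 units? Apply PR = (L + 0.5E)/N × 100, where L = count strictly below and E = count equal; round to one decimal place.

N = 9.
Strictly below 67: 5. Equal to 67: 1.
PR = (5 + 0.5·1)/9 × 100 = 61.1

61.1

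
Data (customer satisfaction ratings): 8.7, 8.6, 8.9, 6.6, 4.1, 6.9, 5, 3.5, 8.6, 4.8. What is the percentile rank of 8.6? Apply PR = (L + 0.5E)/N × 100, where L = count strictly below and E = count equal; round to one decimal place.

N = 10.
Strictly below 8.6: 6. Equal to 8.6: 2.
PR = (6 + 0.5·2)/10 × 100 = 70.0

70.0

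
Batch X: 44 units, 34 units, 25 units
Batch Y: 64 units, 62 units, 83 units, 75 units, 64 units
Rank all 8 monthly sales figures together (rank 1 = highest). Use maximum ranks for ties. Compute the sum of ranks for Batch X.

21

Sorted (descending): 83, 75, 64, 64, 62, 44, 34, 25
The 2 values of 64 occupy positions 3–4 → each gets rank 4.
Batch X values → pooled ranks: 44→6, 34→7, 25→8
Rank sum = 6 + 7 + 8 = 21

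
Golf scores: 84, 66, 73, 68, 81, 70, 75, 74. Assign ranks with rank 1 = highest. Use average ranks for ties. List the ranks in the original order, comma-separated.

Sorted (descending): 84, 81, 75, 74, 73, 70, 68, 66
No ties — each value takes its position as its rank.

1, 8, 5, 7, 2, 6, 3, 4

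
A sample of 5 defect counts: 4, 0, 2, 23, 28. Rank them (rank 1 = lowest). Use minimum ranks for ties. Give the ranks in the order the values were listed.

Sorted (ascending): 0, 2, 4, 23, 28
No ties — each value takes its position as its rank.

3, 1, 2, 4, 5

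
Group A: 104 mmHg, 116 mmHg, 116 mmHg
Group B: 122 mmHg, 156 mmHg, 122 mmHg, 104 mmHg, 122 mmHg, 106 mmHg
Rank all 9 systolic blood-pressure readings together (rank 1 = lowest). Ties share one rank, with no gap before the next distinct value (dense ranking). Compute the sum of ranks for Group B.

20

Sorted (ascending): 104, 104, 106, 116, 116, 122, 122, 122, 156
The 2 values of 104 share dense rank 1.
The 2 values of 116 share dense rank 3.
The 3 values of 122 share dense rank 4.
Remaining distinct values take the next consecutive integers.
Group B values → pooled ranks: 122→4, 156→5, 122→4, 104→1, 122→4, 106→2
Rank sum = 4 + 5 + 4 + 1 + 4 + 2 = 20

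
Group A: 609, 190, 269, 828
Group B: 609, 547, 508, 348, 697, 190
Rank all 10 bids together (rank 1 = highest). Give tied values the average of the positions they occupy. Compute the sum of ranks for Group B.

Sorted (descending): 828, 697, 609, 609, 547, 508, 348, 269, 190, 190
The 2 values of 609 occupy positions 3–4 → average rank (3+4)/2 = 3.5.
The 2 values of 190 occupy positions 9–10 → average rank (9+10)/2 = 9.5.
Group B values → pooled ranks: 609→3.5, 547→5, 508→6, 348→7, 697→2, 190→9.5
Rank sum = 3.5 + 5 + 6 + 7 + 2 + 9.5 = 33

33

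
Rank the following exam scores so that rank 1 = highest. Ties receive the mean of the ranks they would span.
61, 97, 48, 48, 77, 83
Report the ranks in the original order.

4, 1, 5.5, 5.5, 3, 2

Sorted (descending): 97, 83, 77, 61, 48, 48
The 2 values of 48 occupy positions 5–6 → average rank (5+6)/2 = 5.5.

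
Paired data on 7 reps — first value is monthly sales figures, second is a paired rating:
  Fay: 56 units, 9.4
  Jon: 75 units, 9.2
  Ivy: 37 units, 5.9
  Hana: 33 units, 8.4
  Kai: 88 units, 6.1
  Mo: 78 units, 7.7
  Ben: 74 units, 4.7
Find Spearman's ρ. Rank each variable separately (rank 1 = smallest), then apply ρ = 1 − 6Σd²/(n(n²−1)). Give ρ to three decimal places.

-0.107

Ranks of variable 1: 3, 5, 2, 1, 7, 6, 4
Ranks of variable 2: 7, 6, 2, 5, 3, 4, 1
d = r₁ − r₂: -4, -1, 0, -4, 4, 2, 3
d²: 16, 1, 0, 16, 16, 4, 9; Σd² = 62
ρ = 1 − 6·62/(7·48) = 1 − 372/336 = -0.107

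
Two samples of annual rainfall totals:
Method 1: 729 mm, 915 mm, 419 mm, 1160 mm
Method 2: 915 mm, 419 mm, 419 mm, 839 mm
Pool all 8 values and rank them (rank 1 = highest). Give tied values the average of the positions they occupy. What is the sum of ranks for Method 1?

15.5

Sorted (descending): 1160, 915, 915, 839, 729, 419, 419, 419
The 2 values of 915 occupy positions 2–3 → average rank (2+3)/2 = 2.5.
The 3 values of 419 occupy positions 6–8 → average rank 7.
Method 1 values → pooled ranks: 729→5, 915→2.5, 419→7, 1160→1
Rank sum = 5 + 2.5 + 7 + 1 = 15.5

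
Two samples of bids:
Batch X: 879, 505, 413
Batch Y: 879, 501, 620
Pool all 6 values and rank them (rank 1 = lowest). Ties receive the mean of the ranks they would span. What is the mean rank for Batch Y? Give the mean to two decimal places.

3.83

Sorted (ascending): 413, 501, 505, 620, 879, 879
The 2 values of 879 occupy positions 5–6 → average rank (5+6)/2 = 5.5.
Batch Y values → pooled ranks: 879→5.5, 501→2, 620→4
Mean rank = (5.5 + 2 + 4) / 3 = 3.83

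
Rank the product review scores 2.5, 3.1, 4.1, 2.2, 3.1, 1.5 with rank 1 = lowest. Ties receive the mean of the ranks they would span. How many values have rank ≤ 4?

Sorted (ascending): 1.5, 2.2, 2.5, 3.1, 3.1, 4.1
The 2 values of 3.1 occupy positions 4–5 → average rank (4+5)/2 = 4.5.
Ranks ≤ 4: {1, 2, 3} → 3 values.

3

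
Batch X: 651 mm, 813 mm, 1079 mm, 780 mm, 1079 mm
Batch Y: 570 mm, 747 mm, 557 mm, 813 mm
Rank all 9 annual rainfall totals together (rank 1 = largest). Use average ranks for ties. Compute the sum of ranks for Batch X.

Sorted (descending): 1079, 1079, 813, 813, 780, 747, 651, 570, 557
The 2 values of 1079 occupy positions 1–2 → average rank (1+2)/2 = 1.5.
The 2 values of 813 occupy positions 3–4 → average rank (3+4)/2 = 3.5.
Batch X values → pooled ranks: 651→7, 813→3.5, 1079→1.5, 780→5, 1079→1.5
Rank sum = 7 + 3.5 + 1.5 + 5 + 1.5 = 18.5

18.5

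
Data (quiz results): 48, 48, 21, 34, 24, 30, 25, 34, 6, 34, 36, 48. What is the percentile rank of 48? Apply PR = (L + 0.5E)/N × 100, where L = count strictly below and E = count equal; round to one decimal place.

87.5

N = 12.
Strictly below 48: 9. Equal to 48: 3.
PR = (9 + 0.5·3)/12 × 100 = 87.5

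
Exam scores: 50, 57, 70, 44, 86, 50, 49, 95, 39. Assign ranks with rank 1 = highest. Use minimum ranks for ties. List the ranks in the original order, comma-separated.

Sorted (descending): 95, 86, 70, 57, 50, 50, 49, 44, 39
The 2 values of 50 occupy positions 5–6 → each gets rank 5.

5, 4, 3, 8, 2, 5, 7, 1, 9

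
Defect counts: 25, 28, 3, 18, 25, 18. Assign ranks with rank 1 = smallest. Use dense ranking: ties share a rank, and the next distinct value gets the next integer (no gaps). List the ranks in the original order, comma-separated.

Sorted (ascending): 3, 18, 18, 25, 25, 28
The 2 values of 18 share dense rank 2.
The 2 values of 25 share dense rank 3.
Remaining distinct values take the next consecutive integers.

3, 4, 1, 2, 3, 2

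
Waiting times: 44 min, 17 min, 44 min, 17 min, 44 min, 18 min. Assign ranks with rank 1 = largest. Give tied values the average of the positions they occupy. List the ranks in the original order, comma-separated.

Sorted (descending): 44, 44, 44, 18, 17, 17
The 3 values of 44 occupy positions 1–3 → average rank 2.
The 2 values of 17 occupy positions 5–6 → average rank (5+6)/2 = 5.5.

2, 5.5, 2, 5.5, 2, 4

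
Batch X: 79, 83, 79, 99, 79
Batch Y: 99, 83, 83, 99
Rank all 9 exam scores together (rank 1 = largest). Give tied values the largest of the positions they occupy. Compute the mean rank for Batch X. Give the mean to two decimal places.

7.20

Sorted (descending): 99, 99, 99, 83, 83, 83, 79, 79, 79
The 3 values of 99 occupy positions 1–3 → each gets rank 3.
The 3 values of 83 occupy positions 4–6 → each gets rank 6.
The 3 values of 79 occupy positions 7–9 → each gets rank 9.
Batch X values → pooled ranks: 79→9, 83→6, 79→9, 99→3, 79→9
Mean rank = (9 + 6 + 9 + 3 + 9) / 5 = 7.20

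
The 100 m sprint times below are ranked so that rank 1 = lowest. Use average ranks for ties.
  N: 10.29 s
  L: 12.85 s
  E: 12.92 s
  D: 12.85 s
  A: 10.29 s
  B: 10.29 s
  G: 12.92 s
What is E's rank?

6.5

Sorted (ascending): 10.29, 10.29, 10.29, 12.85, 12.85, 12.92, 12.92
The 3 values of 10.29 occupy positions 1–3 → average rank 2.
The 2 values of 12.85 occupy positions 4–5 → average rank (4+5)/2 = 4.5.
The 2 values of 12.92 occupy positions 6–7 → average rank (6+7)/2 = 6.5.
E has value 12.92 s → rank 6.5.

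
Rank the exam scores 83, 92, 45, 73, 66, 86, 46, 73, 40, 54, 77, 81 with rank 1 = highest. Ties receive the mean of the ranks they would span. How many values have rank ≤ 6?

Sorted (descending): 92, 86, 83, 81, 77, 73, 73, 66, 54, 46, 45, 40
The 2 values of 73 occupy positions 6–7 → average rank (6+7)/2 = 6.5.
Ranks ≤ 6: {1, 2, 3, 4, 5} → 5 values.

5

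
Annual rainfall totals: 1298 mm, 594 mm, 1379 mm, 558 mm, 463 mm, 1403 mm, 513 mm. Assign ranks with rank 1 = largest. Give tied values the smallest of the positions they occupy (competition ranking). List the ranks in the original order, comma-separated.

Sorted (descending): 1403, 1379, 1298, 594, 558, 513, 463
No ties — each value takes its position as its rank.

3, 4, 2, 5, 7, 1, 6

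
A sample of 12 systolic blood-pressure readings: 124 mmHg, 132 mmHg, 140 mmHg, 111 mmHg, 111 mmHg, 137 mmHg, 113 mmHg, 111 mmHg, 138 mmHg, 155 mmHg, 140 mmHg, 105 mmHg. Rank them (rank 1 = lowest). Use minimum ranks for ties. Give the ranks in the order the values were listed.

6, 7, 10, 2, 2, 8, 5, 2, 9, 12, 10, 1

Sorted (ascending): 105, 111, 111, 111, 113, 124, 132, 137, 138, 140, 140, 155
The 3 values of 111 occupy positions 2–4 → each gets rank 2.
The 2 values of 140 occupy positions 10–11 → each gets rank 10.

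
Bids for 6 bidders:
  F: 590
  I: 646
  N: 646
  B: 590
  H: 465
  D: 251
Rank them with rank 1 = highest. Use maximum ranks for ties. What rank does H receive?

Sorted (descending): 646, 646, 590, 590, 465, 251
The 2 values of 646 occupy positions 1–2 → each gets rank 2.
The 2 values of 590 occupy positions 3–4 → each gets rank 4.
H has value 465 → rank 5.

5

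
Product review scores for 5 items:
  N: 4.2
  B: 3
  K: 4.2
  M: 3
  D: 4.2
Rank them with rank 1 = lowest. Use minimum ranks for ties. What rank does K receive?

3

Sorted (ascending): 3, 3, 4.2, 4.2, 4.2
The 2 values of 3 occupy positions 1–2 → each gets rank 1.
The 3 values of 4.2 occupy positions 3–5 → each gets rank 3.
K has value 4.2 → rank 3.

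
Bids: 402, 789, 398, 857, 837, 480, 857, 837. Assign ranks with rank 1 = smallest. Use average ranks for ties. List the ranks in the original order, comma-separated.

Sorted (ascending): 398, 402, 480, 789, 837, 837, 857, 857
The 2 values of 837 occupy positions 5–6 → average rank (5+6)/2 = 5.5.
The 2 values of 857 occupy positions 7–8 → average rank (7+8)/2 = 7.5.

2, 4, 1, 7.5, 5.5, 3, 7.5, 5.5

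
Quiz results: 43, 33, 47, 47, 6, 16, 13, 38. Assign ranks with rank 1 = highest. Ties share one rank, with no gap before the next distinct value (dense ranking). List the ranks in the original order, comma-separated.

Sorted (descending): 47, 47, 43, 38, 33, 16, 13, 6
The 2 values of 47 share dense rank 1.
Remaining distinct values take the next consecutive integers.

2, 4, 1, 1, 7, 5, 6, 3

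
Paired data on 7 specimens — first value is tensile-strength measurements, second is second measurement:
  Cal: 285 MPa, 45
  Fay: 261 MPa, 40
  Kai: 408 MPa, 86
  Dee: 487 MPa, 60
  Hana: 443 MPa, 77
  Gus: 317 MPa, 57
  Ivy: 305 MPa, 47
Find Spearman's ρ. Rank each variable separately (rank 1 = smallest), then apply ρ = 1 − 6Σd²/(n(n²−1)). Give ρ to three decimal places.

Ranks of variable 1: 2, 1, 5, 7, 6, 4, 3
Ranks of variable 2: 2, 1, 7, 5, 6, 4, 3
d = r₁ − r₂: 0, 0, -2, 2, 0, 0, 0
d²: 0, 0, 4, 4, 0, 0, 0; Σd² = 8
ρ = 1 − 6·8/(7·48) = 1 − 48/336 = 0.857

0.857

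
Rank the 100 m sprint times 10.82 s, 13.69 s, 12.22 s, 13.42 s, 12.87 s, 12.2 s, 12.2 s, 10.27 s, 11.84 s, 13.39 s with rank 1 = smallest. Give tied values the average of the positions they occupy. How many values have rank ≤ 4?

3

Sorted (ascending): 10.27, 10.82, 11.84, 12.2, 12.2, 12.22, 12.87, 13.39, 13.42, 13.69
The 2 values of 12.2 occupy positions 4–5 → average rank (4+5)/2 = 4.5.
Ranks ≤ 4: {1, 2, 3} → 3 values.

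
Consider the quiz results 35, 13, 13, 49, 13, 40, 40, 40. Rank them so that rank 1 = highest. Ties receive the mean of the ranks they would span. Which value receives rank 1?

Sorted (descending): 49, 40, 40, 40, 35, 13, 13, 13
The 3 values of 40 occupy positions 2–4 → average rank 3.
The 3 values of 13 occupy positions 6–8 → average rank 7.
Rank 1 → value 49.

49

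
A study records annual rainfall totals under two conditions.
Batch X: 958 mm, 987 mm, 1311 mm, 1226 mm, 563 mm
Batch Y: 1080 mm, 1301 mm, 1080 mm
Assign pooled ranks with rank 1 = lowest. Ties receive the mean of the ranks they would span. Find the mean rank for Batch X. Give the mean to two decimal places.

4.00

Sorted (ascending): 563, 958, 987, 1080, 1080, 1226, 1301, 1311
The 2 values of 1080 occupy positions 4–5 → average rank (4+5)/2 = 4.5.
Batch X values → pooled ranks: 958→2, 987→3, 1311→8, 1226→6, 563→1
Mean rank = (2 + 3 + 8 + 6 + 1) / 5 = 4.00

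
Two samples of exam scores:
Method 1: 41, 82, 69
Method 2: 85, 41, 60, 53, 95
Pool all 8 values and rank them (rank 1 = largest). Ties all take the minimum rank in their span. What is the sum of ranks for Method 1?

Sorted (descending): 95, 85, 82, 69, 60, 53, 41, 41
The 2 values of 41 occupy positions 7–8 → each gets rank 7.
Method 1 values → pooled ranks: 41→7, 82→3, 69→4
Rank sum = 7 + 3 + 4 = 14

14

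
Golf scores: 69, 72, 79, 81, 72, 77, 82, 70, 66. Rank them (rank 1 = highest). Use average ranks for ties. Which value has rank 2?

Sorted (descending): 82, 81, 79, 77, 72, 72, 70, 69, 66
The 2 values of 72 occupy positions 5–6 → average rank (5+6)/2 = 5.5.
Rank 2 → value 81.

81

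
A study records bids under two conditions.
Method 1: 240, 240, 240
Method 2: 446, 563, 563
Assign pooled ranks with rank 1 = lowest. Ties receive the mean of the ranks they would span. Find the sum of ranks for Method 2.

Sorted (ascending): 240, 240, 240, 446, 563, 563
The 3 values of 240 occupy positions 1–3 → average rank 2.
The 2 values of 563 occupy positions 5–6 → average rank (5+6)/2 = 5.5.
Method 2 values → pooled ranks: 446→4, 563→5.5, 563→5.5
Rank sum = 4 + 5.5 + 5.5 = 15

15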